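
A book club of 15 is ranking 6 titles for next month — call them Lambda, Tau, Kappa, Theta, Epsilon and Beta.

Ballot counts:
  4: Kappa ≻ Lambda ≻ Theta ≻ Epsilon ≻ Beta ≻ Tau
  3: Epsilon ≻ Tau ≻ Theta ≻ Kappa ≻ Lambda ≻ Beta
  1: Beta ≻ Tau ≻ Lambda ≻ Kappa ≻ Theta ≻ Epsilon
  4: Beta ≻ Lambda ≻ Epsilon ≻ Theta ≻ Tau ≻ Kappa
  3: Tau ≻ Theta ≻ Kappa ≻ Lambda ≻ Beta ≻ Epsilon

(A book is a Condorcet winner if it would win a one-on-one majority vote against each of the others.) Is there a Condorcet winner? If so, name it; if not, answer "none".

none

Pairwise majorities:
Lambda vs Tau: 4+4 = 8 for Lambda, 7 for Tau — Lambda by 8–7.
Lambda vs Kappa: 5 to 10, Kappa.
Lambda vs Theta: 4+1+4 = 9 for Lambda, 6 for Theta — Lambda by 9–6.
Lambda vs Epsilon: 12 to 3, Lambda.
Lambda vs Beta: Lambda is ranked higher on 4+3+3 = 10 ballots, Beta on 5. Lambda wins 10–5.
Tau vs Kappa: 11 to 4, Tau.
Tau vs Theta: 7 to 8, Theta.
Tau vs Epsilon: Tau preferred on 1+3 = 4 ballots; Epsilon wins 11–4.
Tau vs Beta: Tau preferred on 3+3 = 6 ballots; Beta wins 9–6.
Kappa vs Theta: 4+1 = 5 for Kappa, 10 for Theta — Theta by 10–5.
Kappa vs Epsilon: Kappa is ranked higher on 4+1+3 = 8 ballots, Epsilon on 7. Kappa wins 8–7.
Kappa vs Beta: 10 to 5, Kappa.
Theta vs Epsilon: 8 to 7, Theta.
Theta vs Beta: 4+3+3 = 10 for Theta, 5 for Beta — Theta by 10–5.
Epsilon vs Beta: Epsilon is ranked higher on 4+3 = 7 ballots, Beta on 8. Beta wins 8–7.
Each book drops at least one matchup (Lambda loses to Kappa; Tau loses to Lambda; Kappa loses to Tau; Theta loses to Lambda; Epsilon loses to Lambda; Beta loses to Lambda); the cycle Lambda beats Tau beats Kappa beats Lambda rules out a Condorcet winner.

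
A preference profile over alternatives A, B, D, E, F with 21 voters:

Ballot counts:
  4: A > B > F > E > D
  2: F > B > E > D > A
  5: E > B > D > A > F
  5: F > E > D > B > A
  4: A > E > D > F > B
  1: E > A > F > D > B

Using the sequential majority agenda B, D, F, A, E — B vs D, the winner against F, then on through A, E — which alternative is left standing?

Round 1: B vs D — 11–10, B advances.
Round 2: B vs F — 9–12, F advances.
Round 3: F vs A — 7–14, A advances.
Round 4: A vs E — 8–13, E advances.
E survives the agenda.

E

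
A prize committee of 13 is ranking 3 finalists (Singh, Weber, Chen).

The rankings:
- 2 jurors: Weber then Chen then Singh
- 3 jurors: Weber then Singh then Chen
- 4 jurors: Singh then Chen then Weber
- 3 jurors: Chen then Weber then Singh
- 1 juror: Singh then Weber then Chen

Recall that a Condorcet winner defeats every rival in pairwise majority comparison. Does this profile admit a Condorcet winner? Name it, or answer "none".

none

Head-to-head results (13 jurors):
Singh–Weber: Weber 8–5.
Singh vs Chen: Singh wins 8–5.
Weber vs Chen: Chen, 7–6.
No nominee is unbeaten: Singh loses to Weber; Weber loses to Chen; Chen loses to Singh. In particular Singh > Chen > Weber > Singh is a majority cycle — no Condorcet winner exists.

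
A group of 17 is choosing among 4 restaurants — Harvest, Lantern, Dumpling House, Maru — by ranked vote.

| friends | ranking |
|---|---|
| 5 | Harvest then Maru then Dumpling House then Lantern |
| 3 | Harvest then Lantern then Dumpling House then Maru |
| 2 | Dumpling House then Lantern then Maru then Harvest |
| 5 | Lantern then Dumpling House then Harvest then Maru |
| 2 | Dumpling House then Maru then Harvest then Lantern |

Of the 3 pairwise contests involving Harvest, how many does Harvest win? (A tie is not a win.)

Harvest against each rival (17 friends):
Harvest vs Lantern: Harvest is ranked higher on 5+3+2 = 10 ballots, Lantern on 7. Harvest wins 10–7.
Harvest vs Dumpling House: Harvest is ranked higher on 5+3 = 8 ballots, Dumpling House on 9. Dumpling House wins 9–8.
Harvest vs Maru: Harvest, 13–4.
Harvest beats Lantern, Maru; loses to Dumpling House — 2 pairwise wins.

2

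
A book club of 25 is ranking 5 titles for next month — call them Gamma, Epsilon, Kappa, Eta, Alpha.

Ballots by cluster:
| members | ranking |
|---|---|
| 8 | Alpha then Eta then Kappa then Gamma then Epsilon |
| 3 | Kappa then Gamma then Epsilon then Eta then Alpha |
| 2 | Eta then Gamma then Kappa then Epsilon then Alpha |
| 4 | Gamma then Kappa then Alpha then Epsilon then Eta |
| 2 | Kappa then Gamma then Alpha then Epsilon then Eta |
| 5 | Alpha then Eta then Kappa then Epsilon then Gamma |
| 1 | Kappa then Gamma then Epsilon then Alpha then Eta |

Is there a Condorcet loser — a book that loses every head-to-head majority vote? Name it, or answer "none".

Pairwise majorities:
Gamma vs Epsilon: 20 to 5, Gamma.
Gamma vs Kappa: Kappa, 19–6.
Gamma vs Eta: 3+4+2+1 = 10 for Gamma, 15 for Eta — Eta by 15–10.
Gamma vs Alpha: Gamma preferred on 3+2+4+2+1 = 12 ballots; Alpha wins 13–12.
Epsilon vs Kappa: 0 for Epsilon, 25 for Kappa — Kappa by 25–0.
Epsilon vs Eta: 10 to 15, Eta.
Epsilon vs Alpha: 6 to 19, Alpha.
Kappa vs Eta: Eta, 15–10.
Kappa vs Alpha: Alpha wins 13–12.
Eta vs Alpha: Eta is ranked higher on 3+2 = 5 ballots, Alpha on 20. Alpha wins 20–5.
Epsilon loses to every other book — it is the Condorcet loser.

Epsilon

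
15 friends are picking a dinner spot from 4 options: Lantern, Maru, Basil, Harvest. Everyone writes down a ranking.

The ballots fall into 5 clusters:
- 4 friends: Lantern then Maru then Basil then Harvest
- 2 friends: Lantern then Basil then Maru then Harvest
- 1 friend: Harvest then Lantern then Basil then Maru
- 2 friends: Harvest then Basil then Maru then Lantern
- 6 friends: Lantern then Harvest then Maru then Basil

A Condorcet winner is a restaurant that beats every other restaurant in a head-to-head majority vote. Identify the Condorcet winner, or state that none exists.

Lantern

Check each pair by majority over 15 ballots:
Lantern vs Maru: Lantern wins 13–2.
Lantern vs Basil: Lantern is ranked higher on 4+2+1+6 = 13 ballots, Basil on 2. Lantern wins 13–2.
Lantern vs Harvest: Lantern wins 12–3.
Maru–Basil: Maru 10–5.
Maru vs Harvest: 4+2 = 6 for Maru, 9 for Harvest — Harvest by 9–6.
Basil–Harvest: Harvest 9–6.
Lantern beats each of Maru, Basil, Harvest — Lantern is the Condorcet winner.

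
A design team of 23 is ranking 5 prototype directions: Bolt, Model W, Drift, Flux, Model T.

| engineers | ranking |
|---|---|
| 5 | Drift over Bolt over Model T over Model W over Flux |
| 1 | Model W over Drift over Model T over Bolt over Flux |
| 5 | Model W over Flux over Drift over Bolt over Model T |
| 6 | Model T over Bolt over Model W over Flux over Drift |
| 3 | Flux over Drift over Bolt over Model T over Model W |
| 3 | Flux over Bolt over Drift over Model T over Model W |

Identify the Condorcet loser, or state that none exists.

Pairwise majorities:
Bolt vs Model W: Bolt preferred on 5+6+3+3 = 17 ballots; Bolt wins 17–6.
Bolt vs Drift: Drift, 14–9.
Bolt–Flux: Bolt 12–11.
Bolt vs Model T: 5+5+3+3 = 16 for Bolt, 7 for Model T — Bolt by 16–7.
Model W vs Drift: Model W preferred on 1+5+6 = 12 ballots; Model W wins 12–11.
Model W vs Flux: Model W, 17–6.
Model W vs Model T: Model W preferred on 1+5 = 6 ballots; Model T wins 17–6.
Drift vs Flux: Flux wins 17–6.
Drift vs Model T: Drift wins 17–6.
Flux vs Model T: Model T wins 12–11.
No design is winless: Bolt beats Model W; Model W beats Drift; Drift beats Bolt; Flux beats Drift; Model T beats Model W. There is no Condorcet loser.

none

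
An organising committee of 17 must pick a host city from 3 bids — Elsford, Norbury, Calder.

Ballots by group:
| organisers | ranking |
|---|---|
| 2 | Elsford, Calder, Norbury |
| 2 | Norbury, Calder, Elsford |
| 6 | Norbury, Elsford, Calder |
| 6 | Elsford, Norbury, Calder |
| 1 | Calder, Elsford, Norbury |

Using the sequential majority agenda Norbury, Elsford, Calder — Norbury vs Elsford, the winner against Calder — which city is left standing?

Elsford

Round 1: Norbury vs Elsford — 8–9, Elsford advances.
Round 2: Elsford vs Calder — 14–3, Elsford advances.
Elsford survives the agenda.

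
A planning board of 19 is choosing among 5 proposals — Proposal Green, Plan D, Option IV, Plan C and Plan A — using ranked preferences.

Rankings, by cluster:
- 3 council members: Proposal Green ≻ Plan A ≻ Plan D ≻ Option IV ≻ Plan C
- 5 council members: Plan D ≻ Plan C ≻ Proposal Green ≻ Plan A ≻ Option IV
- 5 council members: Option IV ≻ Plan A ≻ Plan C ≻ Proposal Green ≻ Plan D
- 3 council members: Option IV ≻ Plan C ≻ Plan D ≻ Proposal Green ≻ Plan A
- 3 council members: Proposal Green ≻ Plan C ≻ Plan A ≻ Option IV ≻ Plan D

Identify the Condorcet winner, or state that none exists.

none

Pairwise majorities:
Proposal Green vs Plan D: 11 to 8, Proposal Green.
Proposal Green vs Option IV: Proposal Green preferred on 3+5+3 = 11 ballots; Proposal Green wins 11–8.
Proposal Green vs Plan C: Proposal Green is ranked higher on 3+3 = 6 ballots, Plan C on 13. Plan C wins 13–6.
Proposal Green vs Plan A: Proposal Green is ranked higher on 3+5+3+3 = 14 ballots, Plan A on 5. Proposal Green wins 14–5.
Plan D vs Option IV: 8 to 11, Option IV.
Plan D vs Plan C: 3+5 = 8 for Plan D, 11 for Plan C — Plan C by 11–8.
Plan D vs Plan A: 8 to 11, Plan A.
Option IV vs Plan C: 11 to 8, Option IV.
Option IV vs Plan A: 8 to 11, Plan A.
Plan C vs Plan A: 11 to 8, Plan C.
Each option drops at least one matchup (Proposal Green loses to Plan C; Plan D loses to Proposal Green; Option IV loses to Proposal Green; Plan C loses to Option IV; Plan A loses to Proposal Green); the cycle Proposal Green beats Option IV beats Plan C beats Proposal Green rules out a Condorcet winner.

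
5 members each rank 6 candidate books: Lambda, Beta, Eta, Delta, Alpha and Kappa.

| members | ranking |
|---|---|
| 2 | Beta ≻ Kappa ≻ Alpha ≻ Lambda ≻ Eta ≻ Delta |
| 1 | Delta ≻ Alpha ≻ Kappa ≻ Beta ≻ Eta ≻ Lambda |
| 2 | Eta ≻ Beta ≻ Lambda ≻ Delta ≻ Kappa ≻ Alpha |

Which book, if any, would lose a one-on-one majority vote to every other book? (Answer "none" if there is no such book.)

Pairwise majorities:
Lambda vs Beta: 0 for Lambda, 5 for Beta — Beta by 5–0.
Lambda vs Eta: 2 to 3, Eta.
Lambda vs Delta: 4 to 1, Lambda.
Lambda–Alpha: Alpha 3–2.
Lambda vs Kappa: Lambda preferred on 2 ballots; Kappa wins 3–2.
Beta vs Eta: Beta wins 3–2.
Beta vs Delta: Beta is ranked higher on 2+2 = 4 ballots, Delta on 1. Beta wins 4–1.
Beta vs Alpha: Beta wins 4–1.
Beta vs Kappa: 2+2 = 4 for Beta, 1 for Kappa — Beta by 4–1.
Eta vs Delta: Eta wins 4–1.
Eta vs Alpha: Alpha wins 3–2.
Eta vs Kappa: Kappa, 3–2.
Delta vs Alpha: Delta, 3–2.
Delta vs Kappa: Delta wins 3–2.
Alpha vs Kappa: Alpha is ranked higher on 1 ballot, Kappa on 4. Kappa wins 4–1.
Each book has at least one pairwise win (Lambda beats Delta; Beta beats Lambda; Eta beats Lambda; Delta beats Alpha; Alpha beats Lambda; Kappa beats Lambda) — no Condorcet loser.

none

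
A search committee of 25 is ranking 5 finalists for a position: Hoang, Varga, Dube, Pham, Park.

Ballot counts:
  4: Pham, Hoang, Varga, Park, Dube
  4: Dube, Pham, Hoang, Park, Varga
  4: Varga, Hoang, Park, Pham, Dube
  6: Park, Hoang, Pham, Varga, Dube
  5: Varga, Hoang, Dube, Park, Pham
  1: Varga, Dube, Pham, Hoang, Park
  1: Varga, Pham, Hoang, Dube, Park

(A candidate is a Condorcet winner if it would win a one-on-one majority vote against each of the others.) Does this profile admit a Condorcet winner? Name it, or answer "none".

Hoang

Check each pair by majority over 25 ballots:
Hoang vs Varga: 14 to 11, Hoang.
Hoang vs Dube: 4+4+6+5+1 = 20 for Hoang, 5 for Dube — Hoang by 20–5.
Hoang vs Pham: 15 to 10, Hoang.
Hoang vs Park: 4+4+4+5+1+1 = 19 for Hoang, 6 for Park — Hoang by 19–6.
Varga vs Dube: 21 to 4, Varga.
Varga vs Pham: Varga is ranked higher on 4+5+1+1 = 11 ballots, Pham on 14. Pham wins 14–11.
Varga vs Park: Varga is ranked higher on 4+4+5+1+1 = 15 ballots, Park on 10. Varga wins 15–10.
Dube vs Pham: 4+5+1 = 10 for Dube, 15 for Pham — Pham by 15–10.
Dube vs Park: Dube preferred on 4+5+1+1 = 11 ballots; Park wins 14–11.
Pham vs Park: 10 to 15, Park.
Only Hoang has no losses; Hoang is the Condorcet winner.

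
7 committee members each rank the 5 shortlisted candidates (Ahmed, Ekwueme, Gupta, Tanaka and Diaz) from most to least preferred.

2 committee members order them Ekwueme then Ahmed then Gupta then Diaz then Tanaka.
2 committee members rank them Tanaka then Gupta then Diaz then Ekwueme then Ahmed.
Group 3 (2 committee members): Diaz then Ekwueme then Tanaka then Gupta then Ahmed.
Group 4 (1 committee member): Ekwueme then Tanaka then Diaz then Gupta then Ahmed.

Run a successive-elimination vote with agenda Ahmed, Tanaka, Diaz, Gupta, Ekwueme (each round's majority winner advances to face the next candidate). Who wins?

Ekwueme

Round 1: Ahmed vs Tanaka — 2–5, Tanaka advances.
Round 2: Tanaka vs Diaz — 3–4, Diaz advances.
Round 3: Diaz vs Gupta — 3–4, Gupta advances.
Round 4: Gupta vs Ekwueme — 2–5, Ekwueme advances.
The agenda winner is Ekwueme.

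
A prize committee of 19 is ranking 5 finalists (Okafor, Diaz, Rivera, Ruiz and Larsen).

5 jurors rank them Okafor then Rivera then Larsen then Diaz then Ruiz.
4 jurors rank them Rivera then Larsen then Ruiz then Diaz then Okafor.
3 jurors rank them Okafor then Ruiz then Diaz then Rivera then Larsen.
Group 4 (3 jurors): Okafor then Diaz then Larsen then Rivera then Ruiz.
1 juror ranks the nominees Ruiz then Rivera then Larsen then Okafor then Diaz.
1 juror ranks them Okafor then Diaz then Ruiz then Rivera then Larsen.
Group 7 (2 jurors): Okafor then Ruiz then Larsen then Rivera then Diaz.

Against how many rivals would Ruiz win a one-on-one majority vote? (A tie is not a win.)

Ruiz against each rival (19 jurors):
Ruiz–Okafor: Okafor 14–5.
Ruiz vs Diaz: Ruiz, 10–9.
Ruiz vs Rivera: 3+1+1+2 = 7 for Ruiz, 12 for Rivera — Rivera by 12–7.
Ruiz–Larsen: Larsen 12–7.
Ruiz beats Diaz; loses to Okafor, Rivera, Larsen — 1 pairwise win.

1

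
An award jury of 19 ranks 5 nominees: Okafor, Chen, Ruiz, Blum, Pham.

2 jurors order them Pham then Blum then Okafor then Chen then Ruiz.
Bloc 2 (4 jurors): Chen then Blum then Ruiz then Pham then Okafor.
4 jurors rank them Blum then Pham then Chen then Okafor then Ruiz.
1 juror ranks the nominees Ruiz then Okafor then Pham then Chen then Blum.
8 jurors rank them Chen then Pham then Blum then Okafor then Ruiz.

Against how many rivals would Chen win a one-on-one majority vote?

4

Chen against each rival (19 jurors):
Chen vs Okafor: 4+4+8 = 16 for Chen, 3 for Okafor — Chen by 16–3.
Chen vs Ruiz: Chen wins 18–1.
Chen–Blum: Chen 13–6.
Chen vs Pham: Chen wins 12–7.
Chen beats Okafor, Ruiz, Blum, Pham — 4 pairwise wins.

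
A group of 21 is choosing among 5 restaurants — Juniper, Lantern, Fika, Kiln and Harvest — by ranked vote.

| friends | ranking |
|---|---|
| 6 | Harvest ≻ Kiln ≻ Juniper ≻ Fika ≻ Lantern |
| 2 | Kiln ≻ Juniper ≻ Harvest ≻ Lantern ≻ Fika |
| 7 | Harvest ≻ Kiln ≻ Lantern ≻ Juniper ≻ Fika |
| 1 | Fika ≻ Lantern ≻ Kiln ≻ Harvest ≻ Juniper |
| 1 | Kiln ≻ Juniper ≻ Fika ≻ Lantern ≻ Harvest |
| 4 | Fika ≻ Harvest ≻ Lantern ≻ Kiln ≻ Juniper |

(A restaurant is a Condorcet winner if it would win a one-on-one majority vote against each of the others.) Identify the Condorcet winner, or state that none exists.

Harvest

Pairwise majorities:
Juniper vs Lantern: Juniper preferred on 6+2+1 = 9 ballots; Lantern wins 12–9.
Juniper vs Fika: 6+2+7+1 = 16 for Juniper, 5 for Fika — Juniper by 16–5.
Juniper vs Kiln: 0 to 21, Kiln.
Juniper vs Harvest: 2+1 = 3 for Juniper, 18 for Harvest — Harvest by 18–3.
Lantern vs Fika: 9 to 12, Fika.
Lantern vs Kiln: 5 to 16, Kiln.
Lantern vs Harvest: Lantern preferred on 1+1 = 2 ballots; Harvest wins 19–2.
Fika vs Kiln: Fika preferred on 1+4 = 5 ballots; Kiln wins 16–5.
Fika vs Harvest: 6 to 15, Harvest.
Kiln vs Harvest: 4 to 17, Harvest.
Harvest beats each of Juniper, Lantern, Fika, Kiln — Harvest is the Condorcet winner.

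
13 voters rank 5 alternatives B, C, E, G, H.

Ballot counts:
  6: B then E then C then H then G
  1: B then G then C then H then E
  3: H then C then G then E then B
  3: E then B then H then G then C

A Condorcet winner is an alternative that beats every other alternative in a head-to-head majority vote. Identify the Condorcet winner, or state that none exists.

B

Head-to-head results (13 voters):
B vs C: B wins 10–3.
B vs E: 7 to 6, B.
B vs G: B, 10–3.
B vs H: B, 10–3.
C vs E: C is ranked higher on 1+3 = 4 ballots, E on 9. E wins 9–4.
C vs G: C preferred on 6+3 = 9 ballots; C wins 9–4.
C vs H: C wins 7–6.
E vs G: E wins 9–4.
E–H: E 9–4.
G vs H: G preferred on 1 ballot; H wins 12–1.
B defeats every rival head-to-head and is the Condorcet winner.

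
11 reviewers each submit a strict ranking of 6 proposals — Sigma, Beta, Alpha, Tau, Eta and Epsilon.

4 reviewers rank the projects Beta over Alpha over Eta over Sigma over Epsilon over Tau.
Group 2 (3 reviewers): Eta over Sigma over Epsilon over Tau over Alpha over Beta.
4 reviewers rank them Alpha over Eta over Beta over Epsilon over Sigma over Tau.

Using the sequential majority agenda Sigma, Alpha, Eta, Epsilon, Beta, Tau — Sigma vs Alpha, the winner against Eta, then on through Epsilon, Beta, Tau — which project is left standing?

Alpha

Round 1: Sigma vs Alpha — 3–8, Alpha advances.
Round 2: Alpha vs Eta — 8–3, Alpha advances.
Round 3: Alpha vs Epsilon — 8–3, Alpha advances.
Round 4: Alpha vs Beta — 7–4, Alpha advances.
Round 5: Alpha vs Tau — 8–3, Alpha advances.
Alpha survives the agenda.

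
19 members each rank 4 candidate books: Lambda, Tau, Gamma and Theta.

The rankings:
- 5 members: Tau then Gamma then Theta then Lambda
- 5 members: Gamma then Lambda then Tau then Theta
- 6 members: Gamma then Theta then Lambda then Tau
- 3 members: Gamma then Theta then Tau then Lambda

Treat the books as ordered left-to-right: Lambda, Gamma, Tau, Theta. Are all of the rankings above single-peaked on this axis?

Axis positions: Lambda=1, Gamma=2, Tau=3, Theta=4.
Group 1 (peak Tau at position 3): ranking walks positions 3-2-4-1, expanding outward from the peak — single-peaked.
Group 2 (peak Gamma at position 2): ranking walks positions 2-1-3-4, expanding outward from the peak — single-peaked.
Group 3: ranking walks positions 2-4-1-3; Theta is ranked above Tau even though Tau lies between Theta and the peak Gamma on the axis — preferences dip and rise again. Not single-peaked.
Group 4: ranking walks positions 2-4-3-1; Theta is ranked above Tau even though Tau lies between Theta and the peak Gamma on the axis — preferences dip and rise again. Not single-peaked.
Group 3 violates single-peakedness, so the profile is not single-peaked on this axis.

no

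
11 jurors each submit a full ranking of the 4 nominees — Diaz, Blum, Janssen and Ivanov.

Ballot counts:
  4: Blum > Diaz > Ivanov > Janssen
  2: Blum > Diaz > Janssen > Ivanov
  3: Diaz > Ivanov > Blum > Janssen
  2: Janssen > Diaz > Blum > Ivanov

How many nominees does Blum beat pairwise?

3

Blum against each rival (11 jurors):
Blum vs Diaz: Blum, 6–5.
Blum vs Janssen: Blum is ranked higher on 4+2+3 = 9 ballots, Janssen on 2. Blum wins 9–2.
Blum vs Ivanov: Blum wins 8–3.
Blum beats Diaz, Janssen, Ivanov — 3 pairwise wins.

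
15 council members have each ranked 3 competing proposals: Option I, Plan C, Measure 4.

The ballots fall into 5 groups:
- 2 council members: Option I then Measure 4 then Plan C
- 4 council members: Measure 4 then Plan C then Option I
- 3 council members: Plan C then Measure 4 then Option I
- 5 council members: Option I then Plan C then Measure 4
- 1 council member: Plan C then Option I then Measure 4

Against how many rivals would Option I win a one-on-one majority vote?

Option I against each rival (15 council members):
Option I vs Plan C: Plan C wins 8–7.
Option I vs Measure 4: Option I wins 8–7.
Option I beats Measure 4; loses to Plan C — 1 pairwise win.

1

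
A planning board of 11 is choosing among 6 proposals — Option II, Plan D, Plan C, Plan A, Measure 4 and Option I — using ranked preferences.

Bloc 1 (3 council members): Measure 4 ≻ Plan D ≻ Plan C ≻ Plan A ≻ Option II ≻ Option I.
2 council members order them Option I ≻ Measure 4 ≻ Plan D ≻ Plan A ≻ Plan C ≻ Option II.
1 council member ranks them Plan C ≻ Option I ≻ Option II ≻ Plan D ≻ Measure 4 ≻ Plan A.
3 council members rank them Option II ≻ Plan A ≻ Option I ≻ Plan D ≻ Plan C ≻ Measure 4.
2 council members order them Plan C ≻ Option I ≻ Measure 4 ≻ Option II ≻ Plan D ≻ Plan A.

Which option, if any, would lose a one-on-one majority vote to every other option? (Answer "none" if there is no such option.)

none

Head-to-head results (11 council members):
Option II vs Plan D: Option II wins 6–5.
Option II vs Plan C: Plan C wins 8–3.
Option II vs Plan A: 1+3+2 = 6 for Option II, 5 for Plan A — Option II by 6–5.
Option II vs Measure 4: Measure 4 wins 7–4.
Option II vs Option I: 6 to 5, Option II.
Plan D vs Plan C: Plan D is ranked higher on 3+2+3 = 8 ballots, Plan C on 3. Plan D wins 8–3.
Plan D vs Plan A: Plan D, 8–3.
Plan D vs Measure 4: 1+3 = 4 for Plan D, 7 for Measure 4 — Measure 4 by 7–4.
Plan D–Option I: Option I 8–3.
Plan C vs Plan A: 3+1+2 = 6 for Plan C, 5 for Plan A — Plan C by 6–5.
Plan C vs Measure 4: 6 to 5, Plan C.
Plan C vs Option I: Plan C, 6–5.
Plan A vs Measure 4: Measure 4, 8–3.
Plan A vs Option I: Plan A is ranked higher on 3+3 = 6 ballots, Option I on 5. Plan A wins 6–5.
Measure 4 vs Option I: 3 to 8, Option I.
Every option wins at least one matchup (Option II beats Plan D; Plan D beats Plan C; Plan C beats Option II; Plan A beats Option I; Measure 4 beats Option II; Option I beats Plan D), so there is no Condorcet loser.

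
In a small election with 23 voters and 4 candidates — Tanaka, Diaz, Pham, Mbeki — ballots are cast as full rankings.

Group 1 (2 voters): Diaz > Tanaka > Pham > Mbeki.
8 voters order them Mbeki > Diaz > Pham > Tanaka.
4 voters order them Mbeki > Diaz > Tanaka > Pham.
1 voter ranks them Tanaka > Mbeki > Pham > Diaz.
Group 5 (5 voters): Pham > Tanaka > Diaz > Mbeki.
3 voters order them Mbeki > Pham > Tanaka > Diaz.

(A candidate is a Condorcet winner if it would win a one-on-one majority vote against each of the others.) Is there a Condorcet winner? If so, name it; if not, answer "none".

Head-to-head results (23 voters):
Tanaka–Diaz: Diaz 14–9.
Tanaka vs Pham: Pham, 16–7.
Tanaka vs Mbeki: Mbeki, 15–8.
Diaz–Pham: Diaz 14–9.
Diaz–Mbeki: Mbeki 16–7.
Pham vs Mbeki: 7 to 16, Mbeki.
Mbeki beats each of Tanaka, Diaz, Pham — Mbeki is the Condorcet winner.

Mbeki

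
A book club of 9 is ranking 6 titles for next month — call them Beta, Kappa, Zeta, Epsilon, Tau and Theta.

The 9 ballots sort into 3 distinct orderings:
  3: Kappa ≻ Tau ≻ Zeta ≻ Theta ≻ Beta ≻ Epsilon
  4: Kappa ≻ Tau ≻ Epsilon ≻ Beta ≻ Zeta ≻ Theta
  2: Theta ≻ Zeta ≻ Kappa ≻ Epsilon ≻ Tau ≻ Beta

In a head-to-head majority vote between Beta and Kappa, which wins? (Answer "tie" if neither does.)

Kappa

No ballot ranks Beta above Kappa: 0.
Ballots ranking Kappa above Beta: 9 − 0 = 9.
Kappa wins the head-to-head 9–0.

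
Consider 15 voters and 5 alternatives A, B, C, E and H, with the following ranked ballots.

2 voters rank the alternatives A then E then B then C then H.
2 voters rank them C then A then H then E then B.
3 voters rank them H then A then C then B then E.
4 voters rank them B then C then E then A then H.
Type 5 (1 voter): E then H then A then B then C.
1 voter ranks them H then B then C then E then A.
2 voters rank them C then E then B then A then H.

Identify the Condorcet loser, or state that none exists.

H

Pairwise majorities:
A vs B: 8 to 7, A.
A vs C: C, 9–6.
A vs E: E wins 8–7.
A vs H: A preferred on 2+2+4+2 = 10 ballots; A wins 10–5.
B vs C: B is ranked higher on 2+4+1+1 = 8 ballots, C on 7. B wins 8–7.
B–E: B 8–7.
B–H: B 8–7.
C–E: C 12–3.
C vs H: C, 10–5.
E vs H: E is ranked higher on 2+4+1+2 = 9 ballots, H on 6. E wins 9–6.
H is beaten in every head-to-head and is the Condorcet loser.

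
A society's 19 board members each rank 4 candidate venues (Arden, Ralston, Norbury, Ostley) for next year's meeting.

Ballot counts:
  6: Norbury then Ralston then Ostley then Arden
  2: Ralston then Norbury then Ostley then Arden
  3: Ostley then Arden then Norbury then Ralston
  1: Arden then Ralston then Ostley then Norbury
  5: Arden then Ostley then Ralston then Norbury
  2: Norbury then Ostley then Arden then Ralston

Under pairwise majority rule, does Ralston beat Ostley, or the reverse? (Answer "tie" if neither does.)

Ostley

Ballots ranking Ralston above Ostley: 6 + 2 + 1 = 9.
Ballots ranking Ostley above Ralston: 19 − 9 = 10.
Ostley wins the head-to-head 10–9.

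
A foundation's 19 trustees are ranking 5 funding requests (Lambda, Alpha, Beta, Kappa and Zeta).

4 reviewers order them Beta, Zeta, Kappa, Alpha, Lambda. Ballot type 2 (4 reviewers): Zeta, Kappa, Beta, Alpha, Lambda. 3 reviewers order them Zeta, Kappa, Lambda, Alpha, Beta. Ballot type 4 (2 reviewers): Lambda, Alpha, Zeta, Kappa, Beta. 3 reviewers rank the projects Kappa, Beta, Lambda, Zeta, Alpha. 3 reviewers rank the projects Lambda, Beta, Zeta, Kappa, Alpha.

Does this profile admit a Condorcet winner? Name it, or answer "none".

none

Check each pair by majority over 19 ballots:
Lambda–Alpha: Lambda 11–8.
Lambda vs Beta: Beta, 11–8.
Lambda vs Kappa: Kappa wins 14–5.
Lambda vs Zeta: Zeta, 11–8.
Alpha–Beta: Beta 14–5.
Alpha vs Kappa: Kappa, 17–2.
Alpha–Zeta: Zeta 17–2.
Beta vs Kappa: Kappa wins 12–7.
Beta vs Zeta: Beta wins 10–9.
Kappa–Zeta: Zeta 16–3.
Every project loses at least once (Lambda loses to Beta; Alpha loses to Lambda; Beta loses to Kappa; Kappa loses to Zeta; Zeta loses to Beta). The majority relation contains the cycle Beta → Zeta → Kappa → Beta, so there is no Condorcet winner.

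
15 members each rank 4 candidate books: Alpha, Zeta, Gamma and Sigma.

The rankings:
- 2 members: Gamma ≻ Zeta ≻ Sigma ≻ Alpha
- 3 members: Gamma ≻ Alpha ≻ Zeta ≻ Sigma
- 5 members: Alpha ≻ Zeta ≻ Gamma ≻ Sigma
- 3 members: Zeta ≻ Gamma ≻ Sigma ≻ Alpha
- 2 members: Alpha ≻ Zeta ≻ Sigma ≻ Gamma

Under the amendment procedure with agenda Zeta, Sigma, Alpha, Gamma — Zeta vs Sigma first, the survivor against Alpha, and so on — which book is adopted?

Gamma

Round 1: Zeta vs Sigma — 15–0, Zeta advances.
Round 2: Zeta vs Alpha — 5–10, Alpha advances.
Round 3: Alpha vs Gamma — 7–8, Gamma advances.
The agenda winner is Gamma.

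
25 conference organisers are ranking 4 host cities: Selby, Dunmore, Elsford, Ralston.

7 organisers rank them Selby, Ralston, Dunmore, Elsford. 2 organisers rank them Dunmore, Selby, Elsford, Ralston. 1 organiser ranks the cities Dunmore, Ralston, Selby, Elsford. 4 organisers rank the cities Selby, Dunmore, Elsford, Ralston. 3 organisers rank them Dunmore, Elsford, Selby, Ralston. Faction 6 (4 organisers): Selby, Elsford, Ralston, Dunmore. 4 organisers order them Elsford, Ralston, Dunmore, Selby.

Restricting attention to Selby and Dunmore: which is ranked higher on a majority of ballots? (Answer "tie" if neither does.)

Selby

Ballots ranking Selby above Dunmore: 7 + 4 + 4 = 15.
Ballots ranking Dunmore above Selby: 25 − 15 = 10.
Selby wins the head-to-head 15–10.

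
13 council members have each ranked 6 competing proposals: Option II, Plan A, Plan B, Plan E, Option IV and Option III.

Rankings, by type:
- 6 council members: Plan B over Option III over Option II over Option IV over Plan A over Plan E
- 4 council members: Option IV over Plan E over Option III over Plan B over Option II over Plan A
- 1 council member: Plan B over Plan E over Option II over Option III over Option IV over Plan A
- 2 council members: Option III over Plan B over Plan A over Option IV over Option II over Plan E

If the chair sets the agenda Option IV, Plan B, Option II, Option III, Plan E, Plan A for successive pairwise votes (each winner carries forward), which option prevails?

Round 1: Option IV vs Plan B — 4–9, Plan B advances.
Round 2: Plan B vs Option II — 13–0, Plan B advances.
Round 3: Plan B vs Option III — 7–6, Plan B advances.
Round 4: Plan B vs Plan E — 9–4, Plan B advances.
Round 5: Plan B vs Plan A — 13–0, Plan B advances.
Plan B survives the agenda.

Plan B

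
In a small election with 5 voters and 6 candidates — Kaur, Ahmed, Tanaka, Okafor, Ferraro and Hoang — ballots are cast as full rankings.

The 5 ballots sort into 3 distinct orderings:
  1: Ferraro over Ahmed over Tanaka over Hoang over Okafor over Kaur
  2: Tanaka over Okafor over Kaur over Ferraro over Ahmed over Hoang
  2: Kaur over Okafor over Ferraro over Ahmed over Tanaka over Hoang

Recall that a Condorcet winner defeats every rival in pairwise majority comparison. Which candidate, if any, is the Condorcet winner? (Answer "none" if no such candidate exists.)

Check each pair by majority over 5 ballots:
Kaur vs Ahmed: Kaur, 4–1.
Kaur vs Tanaka: Tanaka wins 3–2.
Kaur–Okafor: Okafor 3–2.
Kaur–Ferraro: Kaur 4–1.
Kaur vs Hoang: Kaur wins 4–1.
Ahmed–Tanaka: Ahmed 3–2.
Ahmed vs Okafor: Okafor, 4–1.
Ahmed–Ferraro: Ferraro 5–0.
Ahmed vs Hoang: Ahmed, 5–0.
Tanaka–Okafor: Tanaka 3–2.
Tanaka vs Ferraro: Ferraro, 3–2.
Tanaka vs Hoang: Tanaka wins 5–0.
Okafor vs Ferraro: Okafor, 4–1.
Okafor vs Hoang: Okafor wins 4–1.
Ferraro vs Hoang: Ferraro wins 5–0.
No candidate is unbeaten: Kaur loses to Tanaka; Ahmed loses to Kaur; Tanaka loses to Ahmed; Okafor loses to Tanaka; Ferraro loses to Kaur; Hoang loses to Kaur. In particular Kaur beats Ahmed beats Tanaka beats Kaur is a majority cycle — no Condorcet winner exists.

none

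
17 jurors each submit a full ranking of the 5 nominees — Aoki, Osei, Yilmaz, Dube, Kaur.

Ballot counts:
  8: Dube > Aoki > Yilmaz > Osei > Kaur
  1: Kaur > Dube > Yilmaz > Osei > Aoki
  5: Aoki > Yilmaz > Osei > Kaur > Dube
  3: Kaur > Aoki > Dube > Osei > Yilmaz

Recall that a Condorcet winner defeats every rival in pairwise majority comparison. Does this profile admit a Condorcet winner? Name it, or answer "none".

Pairwise majorities:
Aoki vs Osei: 8+5+3 = 16 for Aoki, 1 for Osei — Aoki by 16–1.
Aoki vs Yilmaz: 8+5+3 = 16 for Aoki, 1 for Yilmaz — Aoki by 16–1.
Aoki vs Dube: 8 to 9, Dube.
Aoki vs Kaur: 8+5 = 13 for Aoki, 4 for Kaur — Aoki by 13–4.
Osei vs Yilmaz: Osei is ranked higher on 3 ballots, Yilmaz on 14. Yilmaz wins 14–3.
Osei vs Dube: 5 for Osei, 12 for Dube — Dube by 12–5.
Osei vs Kaur: 13 to 4, Osei.
Yilmaz vs Dube: Yilmaz is ranked higher on 5 ballots, Dube on 12. Dube wins 12–5.
Yilmaz vs Kaur: 8+5 = 13 for Yilmaz, 4 for Kaur — Yilmaz by 13–4.
Dube vs Kaur: Dube preferred on 8 ballots; Kaur wins 9–8.
Every nominee loses at least once (Aoki loses to Dube; Osei loses to Aoki; Yilmaz loses to Aoki; Dube loses to Kaur; Kaur loses to Aoki). The majority relation contains the cycle Aoki > Kaur > Dube > Aoki, so there is no Condorcet winner.

none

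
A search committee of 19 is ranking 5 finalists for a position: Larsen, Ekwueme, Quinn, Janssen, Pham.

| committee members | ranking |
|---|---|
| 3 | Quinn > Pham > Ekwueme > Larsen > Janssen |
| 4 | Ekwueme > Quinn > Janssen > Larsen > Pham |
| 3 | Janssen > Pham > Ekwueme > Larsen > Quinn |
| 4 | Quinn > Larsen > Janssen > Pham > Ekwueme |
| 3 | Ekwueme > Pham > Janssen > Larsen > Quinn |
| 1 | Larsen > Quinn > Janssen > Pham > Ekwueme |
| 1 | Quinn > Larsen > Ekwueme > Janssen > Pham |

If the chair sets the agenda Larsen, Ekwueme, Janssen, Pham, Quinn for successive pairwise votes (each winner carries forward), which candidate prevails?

Quinn

Round 1: Larsen vs Ekwueme — 6–13, Ekwueme advances.
Round 2: Ekwueme vs Janssen — 11–8, Ekwueme advances.
Round 3: Ekwueme vs Pham — 8–11, Pham advances.
Round 4: Pham vs Quinn — 6–13, Quinn advances.
The agenda winner is Quinn.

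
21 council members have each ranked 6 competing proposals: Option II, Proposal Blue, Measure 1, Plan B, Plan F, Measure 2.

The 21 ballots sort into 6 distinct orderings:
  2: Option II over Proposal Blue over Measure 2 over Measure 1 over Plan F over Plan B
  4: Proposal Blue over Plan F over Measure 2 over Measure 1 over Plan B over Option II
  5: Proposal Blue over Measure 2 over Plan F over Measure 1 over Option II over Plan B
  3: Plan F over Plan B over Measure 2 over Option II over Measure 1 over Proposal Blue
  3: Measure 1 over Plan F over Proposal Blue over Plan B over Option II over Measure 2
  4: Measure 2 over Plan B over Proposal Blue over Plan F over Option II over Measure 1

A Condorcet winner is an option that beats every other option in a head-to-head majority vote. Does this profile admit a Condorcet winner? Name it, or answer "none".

Pairwise majorities:
Option II vs Proposal Blue: Proposal Blue, 16–5.
Option II–Measure 1: Measure 1 12–9.
Option II vs Plan B: Plan B wins 14–7.
Option II vs Plan F: Plan F wins 19–2.
Option II vs Measure 2: Measure 2 wins 16–5.
Proposal Blue–Measure 1: Proposal Blue 15–6.
Proposal Blue vs Plan B: Proposal Blue, 14–7.
Proposal Blue–Plan F: Proposal Blue 15–6.
Proposal Blue–Measure 2: Proposal Blue 14–7.
Measure 1–Plan B: Measure 1 14–7.
Measure 1 vs Plan F: Plan F, 16–5.
Measure 1 vs Measure 2: Measure 2, 18–3.
Plan B vs Plan F: Plan F, 17–4.
Plan B–Measure 2: Measure 2 15–6.
Plan F–Measure 2: Measure 2 11–10.
Proposal Blue defeats every rival head-to-head and is the Condorcet winner.

Proposal Blue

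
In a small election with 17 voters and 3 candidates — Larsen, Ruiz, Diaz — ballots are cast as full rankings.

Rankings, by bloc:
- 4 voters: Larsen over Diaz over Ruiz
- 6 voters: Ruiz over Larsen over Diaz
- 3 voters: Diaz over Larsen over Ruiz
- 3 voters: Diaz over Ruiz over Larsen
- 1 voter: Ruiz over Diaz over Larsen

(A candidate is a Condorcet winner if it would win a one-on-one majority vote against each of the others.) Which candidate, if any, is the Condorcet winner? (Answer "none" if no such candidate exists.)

none

Pairwise majorities:
Larsen vs Ruiz: Larsen preferred on 4+3 = 7 ballots; Ruiz wins 10–7.
Larsen vs Diaz: Larsen is ranked higher on 4+6 = 10 ballots, Diaz on 7. Larsen wins 10–7.
Ruiz vs Diaz: Ruiz preferred on 6+1 = 7 ballots; Diaz wins 10–7.
Each candidate drops at least one matchup (Larsen loses to Ruiz; Ruiz loses to Diaz; Diaz loses to Larsen); the cycle Larsen > Diaz > Ruiz > Larsen rules out a Condorcet winner.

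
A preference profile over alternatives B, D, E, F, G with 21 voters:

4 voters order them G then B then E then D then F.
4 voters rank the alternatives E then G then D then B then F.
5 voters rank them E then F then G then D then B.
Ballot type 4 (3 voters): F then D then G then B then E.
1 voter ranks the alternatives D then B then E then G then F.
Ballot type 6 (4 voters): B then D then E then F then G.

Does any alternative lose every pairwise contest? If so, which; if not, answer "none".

none

Head-to-head results (21 voters):
B vs D: 4+4 = 8 for B, 13 for D — D by 13–8.
B vs E: B wins 12–9.
B vs F: B, 13–8.
B vs G: G wins 16–5.
D vs E: D preferred on 3+1+4 = 8 ballots; E wins 13–8.
D vs F: D, 13–8.
D vs G: D preferred on 3+1+4 = 8 ballots; G wins 13–8.
E–F: E 18–3.
E vs G: E wins 14–7.
F–G: F 12–9.
No alternative is winless: B beats E; D beats B; E beats D; F beats G; G beats B. There is no Condorcet loser.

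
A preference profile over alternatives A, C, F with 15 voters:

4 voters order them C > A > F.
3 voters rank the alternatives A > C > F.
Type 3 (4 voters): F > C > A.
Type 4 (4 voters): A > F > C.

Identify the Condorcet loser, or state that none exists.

none

Head-to-head results (15 voters):
A vs C: 3+4 = 7 for A, 8 for C — C by 8–7.
A vs F: A preferred on 4+3+4 = 11 ballots; A wins 11–4.
C vs F: F, 8–7.
No alternative is winless: A beats F; C beats A; F beats C. There is no Condorcet loser.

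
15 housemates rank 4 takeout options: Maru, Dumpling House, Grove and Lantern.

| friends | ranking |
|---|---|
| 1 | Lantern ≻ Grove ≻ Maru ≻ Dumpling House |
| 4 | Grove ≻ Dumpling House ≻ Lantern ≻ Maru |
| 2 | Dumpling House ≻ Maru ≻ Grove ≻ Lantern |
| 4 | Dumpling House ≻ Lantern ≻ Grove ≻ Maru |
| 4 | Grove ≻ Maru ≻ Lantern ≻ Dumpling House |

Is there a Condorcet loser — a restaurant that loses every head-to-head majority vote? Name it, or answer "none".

Pairwise majorities:
Maru vs Dumpling House: Maru is ranked higher on 1+4 = 5 ballots, Dumpling House on 10. Dumpling House wins 10–5.
Maru vs Grove: Maru preferred on 2 ballots; Grove wins 13–2.
Maru vs Lantern: Maru is ranked higher on 2+4 = 6 ballots, Lantern on 9. Lantern wins 9–6.
Dumpling House–Grove: Grove 9–6.
Dumpling House vs Lantern: Dumpling House, 10–5.
Grove vs Lantern: 4+2+4 = 10 for Grove, 5 for Lantern — Grove by 10–5.
Maru loses to every other restaurant — it is the Condorcet loser.

Maru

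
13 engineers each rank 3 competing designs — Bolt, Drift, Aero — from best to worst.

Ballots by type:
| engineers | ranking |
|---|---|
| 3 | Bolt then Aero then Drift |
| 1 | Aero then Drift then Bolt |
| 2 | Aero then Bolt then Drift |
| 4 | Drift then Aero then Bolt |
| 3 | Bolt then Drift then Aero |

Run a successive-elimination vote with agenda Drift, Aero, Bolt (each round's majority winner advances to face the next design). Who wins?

Round 1: Drift vs Aero — 7–6, Drift advances.
Round 2: Drift vs Bolt — 5–8, Bolt advances.
The agenda winner is Bolt.

Bolt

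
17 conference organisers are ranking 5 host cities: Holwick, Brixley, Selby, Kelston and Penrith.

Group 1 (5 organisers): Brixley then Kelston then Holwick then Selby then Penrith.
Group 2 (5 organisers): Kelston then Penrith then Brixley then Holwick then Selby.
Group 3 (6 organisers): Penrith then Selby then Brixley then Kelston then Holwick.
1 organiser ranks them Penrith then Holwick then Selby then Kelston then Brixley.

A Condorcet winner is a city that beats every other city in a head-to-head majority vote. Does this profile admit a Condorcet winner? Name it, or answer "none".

none

Head-to-head results (17 organisers):
Holwick vs Brixley: Holwick preferred on 1 ballot; Brixley wins 16–1.
Holwick vs Selby: Holwick is ranked higher on 5+5+1 = 11 ballots, Selby on 6. Holwick wins 11–6.
Holwick vs Kelston: Holwick is ranked higher on 1 ballot, Kelston on 16. Kelston wins 16–1.
Holwick vs Penrith: 5 for Holwick, 12 for Penrith — Penrith by 12–5.
Brixley vs Selby: Brixley is ranked higher on 5+5 = 10 ballots, Selby on 7. Brixley wins 10–7.
Brixley vs Kelston: Brixley is ranked higher on 5+6 = 11 ballots, Kelston on 6. Brixley wins 11–6.
Brixley vs Penrith: Brixley is ranked higher on 5 ballots, Penrith on 12. Penrith wins 12–5.
Selby vs Kelston: 6+1 = 7 for Selby, 10 for Kelston — Kelston by 10–7.
Selby vs Penrith: 5 to 12, Penrith.
Kelston vs Penrith: 10 to 7, Kelston.
Each city drops at least one matchup (Holwick loses to Brixley; Brixley loses to Penrith; Selby loses to Holwick; Kelston loses to Brixley; Penrith loses to Kelston); the cycle Brixley beats Kelston beats Penrith beats Brixley rules out a Condorcet winner.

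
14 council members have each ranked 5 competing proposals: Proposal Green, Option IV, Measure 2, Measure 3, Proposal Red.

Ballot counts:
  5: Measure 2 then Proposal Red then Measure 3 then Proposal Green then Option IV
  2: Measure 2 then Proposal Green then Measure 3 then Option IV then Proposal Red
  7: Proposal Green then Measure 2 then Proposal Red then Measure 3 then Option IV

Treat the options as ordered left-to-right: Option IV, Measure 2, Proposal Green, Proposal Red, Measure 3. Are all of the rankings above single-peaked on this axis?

no

Axis positions: Option IV=1, Measure 2=2, Proposal Green=3, Proposal Red=4, Measure 3=5.
Ballot type 1: ranking walks positions 2-4-5-3-1; Proposal Red is ranked above Proposal Green even though Proposal Green lies between Proposal Red and the peak Measure 2 on the axis — preferences dip and rise again. Not single-peaked.
Ballot type 2: ranking walks positions 2-3-5-1-4; Measure 3 is ranked above Proposal Red even though Proposal Red lies between Measure 3 and the peak Measure 2 on the axis — preferences dip and rise again. Not single-peaked.
Ballot type 3 (peak Proposal Green at position 3): ranking walks positions 3-2-4-5-1, expanding outward from the peak — single-peaked.
Ballot type 1 violates single-peakedness, so the profile is not single-peaked on this axis.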